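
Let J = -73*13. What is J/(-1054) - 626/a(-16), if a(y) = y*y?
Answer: -104215/67456 ≈ -1.5449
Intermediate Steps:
a(y) = y**2
J = -949
J/(-1054) - 626/a(-16) = -949/(-1054) - 626/((-16)**2) = -949*(-1/1054) - 626/256 = 949/1054 - 626*1/256 = 949/1054 - 313/128 = -104215/67456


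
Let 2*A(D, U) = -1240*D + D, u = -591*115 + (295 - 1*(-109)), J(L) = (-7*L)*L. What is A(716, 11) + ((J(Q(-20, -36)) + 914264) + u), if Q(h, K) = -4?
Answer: 403029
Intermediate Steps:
J(L) = -7*L²
u = -67561 (u = -67965 + (295 + 109) = -67965 + 404 = -67561)
A(D, U) = -1239*D/2 (A(D, U) = (-1240*D + D)/2 = (-1239*D)/2 = -1239*D/2)
A(716, 11) + ((J(Q(-20, -36)) + 914264) + u) = -1239/2*716 + ((-7*(-4)² + 914264) - 67561) = -443562 + ((-7*16 + 914264) - 67561) = -443562 + ((-112 + 914264) - 67561) = -443562 + (914152 - 67561) = -443562 + 846591 = 403029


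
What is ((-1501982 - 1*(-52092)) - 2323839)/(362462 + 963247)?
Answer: -3773729/1325709 ≈ -2.8466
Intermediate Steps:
((-1501982 - 1*(-52092)) - 2323839)/(362462 + 963247) = ((-1501982 + 52092) - 2323839)/1325709 = (-1449890 - 2323839)*(1/1325709) = -3773729*1/1325709 = -3773729/1325709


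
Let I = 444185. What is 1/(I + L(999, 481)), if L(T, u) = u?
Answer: 1/444666 ≈ 2.2489e-6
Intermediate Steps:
1/(I + L(999, 481)) = 1/(444185 + 481) = 1/444666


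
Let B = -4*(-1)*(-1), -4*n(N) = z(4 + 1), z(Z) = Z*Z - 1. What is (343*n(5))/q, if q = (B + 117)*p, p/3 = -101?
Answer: 686/11413 ≈ 0.060107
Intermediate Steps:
p = -303 (p = 3*(-101) = -303)
z(Z) = -1 + Z² (z(Z) = Z² - 1 = -1 + Z²)
n(N) = -6 (n(N) = -(-1 + (4 + 1)²)/4 = -(-1 + 5²)/4 = -(-1 + 25)/4 = -¼*24 = -6)
B = -4 (B = 4*(-1) = -4)
q = -34239 (q = (-4 + 117)*(-303) = 113*(-303) = -34239)
(343*n(5))/q = (343*(-6))/(-34239) = -2058*(-1/34239) = 686/11413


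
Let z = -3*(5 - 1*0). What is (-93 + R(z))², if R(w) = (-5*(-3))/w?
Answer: 8836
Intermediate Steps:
z = -15 (z = -3*(5 + 0) = -3*5 = -15)
R(w) = 15/w
(-93 + R(z))² = (-93 + 15/(-15))² = (-93 + 15*(-1/15))² = (-93 - 1)² = (-94)² = 8836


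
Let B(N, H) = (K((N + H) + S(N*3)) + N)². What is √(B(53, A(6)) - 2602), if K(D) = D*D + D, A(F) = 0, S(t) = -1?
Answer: 3*√876431 ≈ 2808.5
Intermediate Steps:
K(D) = D + D² (K(D) = D² + D = D + D²)
B(N, H) = (N + (H + N)*(-1 + H + N))² (B(N, H) = (((N + H) - 1)*(1 + ((N + H) - 1)) + N)² = (((H + N) - 1)*(1 + ((H + N) - 1)) + N)² = ((-1 + H + N)*(1 + (-1 + H + N)) + N)² = ((-1 + H + N)*(H + N) + N)² = ((H + N)*(-1 + H + N) + N)² = (N + (H + N)*(-1 + H + N))²)
√(B(53, A(6)) - 2602) = √((53 + (0 + 53)*(-1 + 0 + 53))² - 2602) = √((53 + 53*52)² - 2602) = √((53 + 2756)² - 2602) = √(2809² - 2602) = √(7890481 - 2602) = √7887879 = 3*√876431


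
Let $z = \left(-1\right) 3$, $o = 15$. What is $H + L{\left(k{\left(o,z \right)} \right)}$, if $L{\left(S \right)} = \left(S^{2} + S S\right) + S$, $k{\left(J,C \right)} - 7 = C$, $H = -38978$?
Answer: $-38942$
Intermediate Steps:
$z = -3$
$k{\left(J,C \right)} = 7 + C$
$L{\left(S \right)} = S + 2 S^{2}$ ($L{\left(S \right)} = \left(S^{2} + S^{2}\right) + S = 2 S^{2} + S = S + 2 S^{2}$)
$H + L{\left(k{\left(o,z \right)} \right)} = -38978 + \left(7 - 3\right) \left(1 + 2 \left(7 - 3\right)\right) = -38978 + 4 \left(1 + 2 \cdot 4\right) = -38978 + 4 \left(1 + 8\right) = -38978 + 4 \cdot 9 = -38978 + 36 = -38942$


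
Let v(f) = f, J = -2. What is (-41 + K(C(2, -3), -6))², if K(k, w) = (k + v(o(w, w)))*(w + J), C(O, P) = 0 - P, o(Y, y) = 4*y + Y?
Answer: 30625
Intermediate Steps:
o(Y, y) = Y + 4*y
C(O, P) = -P
K(k, w) = (-2 + w)*(k + 5*w) (K(k, w) = (k + (w + 4*w))*(w - 2) = (k + 5*w)*(-2 + w) = (-2 + w)*(k + 5*w))
(-41 + K(C(2, -3), -6))² = (-41 + (-10*(-6) - (-2)*(-3) + 5*(-6)² - 1*(-3)*(-6)))² = (-41 + (60 - 2*3 + 5*36 + 3*(-6)))² = (-41 + (60 - 6 + 180 - 18))² = (-41 + 216)² = 175² = 30625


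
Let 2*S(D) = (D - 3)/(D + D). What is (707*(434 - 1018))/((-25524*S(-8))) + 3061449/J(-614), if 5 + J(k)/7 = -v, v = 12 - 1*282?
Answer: 221013424679/130204305 ≈ 1697.4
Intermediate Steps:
v = -270 (v = 12 - 282 = -270)
J(k) = 1855 (J(k) = -35 + 7*(-1*(-270)) = -35 + 7*270 = -35 + 1890 = 1855)
S(D) = (-3 + D)/(4*D) (S(D) = ((D - 3)/(D + D))/2 = ((-3 + D)/((2*D)))/2 = ((-3 + D)*(1/(2*D)))/2 = ((-3 + D)/(2*D))/2 = (-3 + D)/(4*D))
(707*(434 - 1018))/((-25524*S(-8))) + 3061449/J(-614) = (707*(434 - 1018))/((-6381*(-3 - 8)/(-8))) + 3061449/1855 = (707*(-584))/((-6381*(-1)*(-11)/8)) + 3061449*(1/1855) = -412888/((-25524*11/32)) + 3061449/1855 = -412888/(-70191/8) + 3061449/1855 = -412888*(-8/70191) + 3061449/1855 = 3303104/70191 + 3061449/1855 = 221013424679/130204305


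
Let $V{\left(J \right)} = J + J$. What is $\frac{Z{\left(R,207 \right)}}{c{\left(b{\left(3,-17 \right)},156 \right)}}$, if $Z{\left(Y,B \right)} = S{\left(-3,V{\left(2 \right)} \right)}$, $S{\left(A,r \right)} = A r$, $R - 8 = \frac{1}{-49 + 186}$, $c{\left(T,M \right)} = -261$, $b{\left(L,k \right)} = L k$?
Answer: $\frac{4}{87} \approx 0.045977$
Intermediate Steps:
$R = \frac{1097}{137}$ ($R = 8 + \frac{1}{-49 + 186} = 8 + \frac{1}{137} = \frac{1097}{137} \approx 8.0073$)
$V{\left(J \right)} = 2 J$
$Z{\left(Y,B \right)} = -12$ ($Z{\left(Y,B \right)} = - 3 \cdot 2 \cdot 2 = \left(-3\right) 4 = -12$)
$\frac{Z{\left(R,207 \right)}}{c{\left(b{\left(3,-17 \right)},156 \right)}} = - \frac{12}{-261} = \left(-12\right) \left(- \frac{1}{261}\right) = \frac{4}{87}$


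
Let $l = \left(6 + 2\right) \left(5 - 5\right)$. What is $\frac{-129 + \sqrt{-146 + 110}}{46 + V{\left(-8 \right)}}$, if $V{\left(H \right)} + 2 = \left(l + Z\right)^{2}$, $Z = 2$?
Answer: $- \frac{43}{16} + \frac{i}{8} \approx -2.6875 + 0.125 i$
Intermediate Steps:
$l = 0$ ($l = 8 \cdot 0 = 0$)
$V{\left(H \right)} = 2$ ($V{\left(H \right)} = -2 + \left(0 + 2\right)^{2} = -2 + 2^{2} = -2 + 4 = 2$)
$\frac{-129 + \sqrt{-146 + 110}}{46 + V{\left(-8 \right)}} = \frac{-129 + \sqrt{-146 + 110}}{46 + 2} = \frac{-129 + \sqrt{-36}}{48} = \left(-129 + 6 i\right) \frac{1}{48} = - \frac{43}{16} + \frac{i}{8}$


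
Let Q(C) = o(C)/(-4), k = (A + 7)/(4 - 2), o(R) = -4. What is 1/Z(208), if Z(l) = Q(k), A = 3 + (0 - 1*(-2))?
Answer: 1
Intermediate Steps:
A = 5 (A = 3 + (0 + 2) = 3 + 2 = 5)
k = 6 (k = (5 + 7)/(4 - 2) = 12/2 = 12*(½) = 6)
Q(C) = 1 (Q(C) = -4/(-4) = -4*(-¼) = 1)
Z(l) = 1
1/Z(208) = 1/1 = 1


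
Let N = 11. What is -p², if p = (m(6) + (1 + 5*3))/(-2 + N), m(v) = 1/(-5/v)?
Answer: -5476/2025 ≈ -2.7042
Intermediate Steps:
m(v) = -v/5
p = 74/45 (p = (-⅕*6 + (1 + 5*3))/(-2 + 11) = (-6/5 + (1 + 15))/9 = (-6/5 + 16)*(⅑) = (74/5)*(⅑) = 74/45 ≈ 1.6444)
-p² = -(74/45)² = -1*5476/2025 = -5476/2025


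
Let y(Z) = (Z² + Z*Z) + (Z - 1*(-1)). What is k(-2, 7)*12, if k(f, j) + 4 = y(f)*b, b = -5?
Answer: -468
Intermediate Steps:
y(Z) = 1 + Z + 2*Z² (y(Z) = (Z² + Z²) + (Z + 1) = 2*Z² + (1 + Z) = 1 + Z + 2*Z²)
k(f, j) = -9 - 10*f² - 5*f (k(f, j) = -4 + (1 + f + 2*f²)*(-5) = -4 + (-5 - 10*f² - 5*f) = -9 - 10*f² - 5*f)
k(-2, 7)*12 = (-9 - 10*(-2)² - 5*(-2))*12 = (-9 - 10*4 + 10)*12 = (-9 - 40 + 10)*12 = -39*12 = -468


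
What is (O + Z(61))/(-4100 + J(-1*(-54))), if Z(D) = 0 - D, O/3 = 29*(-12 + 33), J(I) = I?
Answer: -883/2023 ≈ -0.43648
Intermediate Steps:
O = 1827 (O = 3*(29*(-12 + 33)) = 3*(29*21) = 3*609 = 1827)
Z(D) = -D
(O + Z(61))/(-4100 + J(-1*(-54))) = (1827 - 1*61)/(-4100 - 1*(-54)) = (1827 - 61)/(-4100 + 54) = 1766/(-4046) = 1766*(-1/4046) = -883/2023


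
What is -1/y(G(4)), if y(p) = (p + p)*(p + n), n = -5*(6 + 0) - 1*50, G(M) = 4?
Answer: 1/608 ≈ 0.0016447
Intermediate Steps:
n = -80 (n = -5*6 - 50 = -30 - 50 = -80)
y(p) = 2*p*(-80 + p) (y(p) = (p + p)*(p - 80) = (2*p)*(-80 + p) = 2*p*(-80 + p))
-1/y(G(4)) = -1/(2*4*(-80 + 4)) = -1/(2*4*(-76)) = -1/(-608) = -1*(-1/608) = 1/608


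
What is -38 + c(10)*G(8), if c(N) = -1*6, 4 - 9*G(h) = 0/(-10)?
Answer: -122/3 ≈ -40.667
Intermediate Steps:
G(h) = 4/9 (G(h) = 4/9 - 0/(-10) = 4/9 - 0*(-1)/10 = 4/9 - 1/9*0 = 4/9 + 0 = 4/9)
c(N) = -6
-38 + c(10)*G(8) = -38 - 6*4/9 = -38 - 8/3 = -122/3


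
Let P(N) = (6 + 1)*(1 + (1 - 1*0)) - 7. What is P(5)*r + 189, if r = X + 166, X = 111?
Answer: 2128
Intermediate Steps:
r = 277 (r = 111 + 166 = 277)
P(N) = 7 (P(N) = 7*(1 + (1 + 0)) - 7 = 7*(1 + 1) - 7 = 7*2 - 7 = 14 - 7 = 7)
P(5)*r + 189 = 7*277 + 189 = 1939 + 189 = 2128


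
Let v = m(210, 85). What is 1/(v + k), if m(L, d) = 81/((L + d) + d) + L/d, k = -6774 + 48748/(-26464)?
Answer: -10684840/72370112767 ≈ -0.00014764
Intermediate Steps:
k = -44828971/6616 (k = -6774 + 48748*(-1/26464) = -6774 - 12187/6616 = -44828971/6616 ≈ -6775.8)
m(L, d) = 81/(L + 2*d) + L/d
v = 17337/6460 (v = (210² + 81*85 + 2*210*85)/(85*(210 + 2*85)) = (44100 + 6885 + 35700)/(85*(210 + 170)) = (1/85)*86685/380 = (1/85)*(1/380)*86685 = 17337/6460 ≈ 2.6837)
1/(v + k) = 1/(17337/6460 - 44828971/6616) = 1/(-72370112767/10684840) = -10684840/72370112767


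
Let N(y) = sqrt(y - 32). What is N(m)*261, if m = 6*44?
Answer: 522*sqrt(58) ≈ 3975.4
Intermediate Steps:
m = 264
N(y) = sqrt(-32 + y)
N(m)*261 = sqrt(-32 + 264)*261 = sqrt(232)*261 = (2*sqrt(58))*261 = 522*sqrt(58)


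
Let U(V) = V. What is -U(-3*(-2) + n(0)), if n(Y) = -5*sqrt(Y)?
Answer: -6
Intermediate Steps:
-U(-3*(-2) + n(0)) = -(-3*(-2) - 5*sqrt(0)) = -(6 - 5*0) = -(6 + 0) = -1*6 = -6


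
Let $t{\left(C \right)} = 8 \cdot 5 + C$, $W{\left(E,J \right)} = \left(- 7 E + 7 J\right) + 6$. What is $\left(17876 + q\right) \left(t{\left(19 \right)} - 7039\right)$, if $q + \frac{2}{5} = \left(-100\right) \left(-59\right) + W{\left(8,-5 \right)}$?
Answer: $-165360388$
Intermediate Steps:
$W{\left(E,J \right)} = 6 - 7 E + 7 J$
$t{\left(C \right)} = 40 + C$
$q = \frac{29073}{5}$ ($q = - \frac{2}{5} + \left(\left(-100\right) \left(-59\right) + \left(6 - 56 + 7 \left(-5\right)\right)\right) = - \frac{2}{5} + \left(5900 - 85\right) = - \frac{2}{5} + 5815 = \frac{29073}{5} \approx 5814.6$)
$\left(17876 + q\right) \left(t{\left(19 \right)} - 7039\right) = \left(17876 + \frac{29073}{5}\right) \left(\left(40 + 19\right) - 7039\right) = \frac{118453 \left(59 - 7039\right)}{5} = \frac{118453}{5} \left(-6980\right) = -165360388$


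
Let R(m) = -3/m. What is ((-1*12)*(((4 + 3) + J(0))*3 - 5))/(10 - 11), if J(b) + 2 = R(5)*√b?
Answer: 120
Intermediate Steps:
J(b) = -2 - 3*√b/5 (J(b) = -2 + (-3/5)*√b = -2 + (-3*⅕)*√b = -2 - 3*√b/5)
((-1*12)*(((4 + 3) + J(0))*3 - 5))/(10 - 11) = ((-1*12)*(((4 + 3) + (-2 - 3*√0/5))*3 - 5))/(10 - 11) = -12*((7 + (-2 - ⅗*0))*3 - 5)/(-1) = -12*((7 + (-2 + 0))*3 - 5)*(-1) = -12*((7 - 2)*3 - 5)*(-1) = -12*(5*3 - 5)*(-1) = -12*(15 - 5)*(-1) = -12*10*(-1) = -120*(-1) = 120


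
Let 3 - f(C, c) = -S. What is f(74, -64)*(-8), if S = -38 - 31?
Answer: 528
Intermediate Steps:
S = -69
f(C, c) = -66 (f(C, c) = 3 - (-1)*(-69) = 3 - 1*69 = 3 - 69 = -66)
f(74, -64)*(-8) = -66*(-8) = 528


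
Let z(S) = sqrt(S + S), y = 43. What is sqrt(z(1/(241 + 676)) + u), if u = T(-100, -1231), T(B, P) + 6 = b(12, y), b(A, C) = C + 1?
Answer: sqrt(31953782 + 917*sqrt(1834))/917 ≈ 6.1682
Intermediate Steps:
b(A, C) = 1 + C
T(B, P) = 38 (T(B, P) = -6 + (1 + 43) = -6 + 44 = 38)
u = 38
z(S) = sqrt(2)*sqrt(S) (z(S) = sqrt(2*S) = sqrt(2)*sqrt(S))
sqrt(z(1/(241 + 676)) + u) = sqrt(sqrt(2)*sqrt(1/(241 + 676)) + 38) = sqrt(sqrt(2)*sqrt(1/917) + 38) = sqrt(sqrt(2)*(sqrt(917)/917) + 38) = sqrt(sqrt(1834)/917 + 38) = sqrt(38 + sqrt(1834)/917)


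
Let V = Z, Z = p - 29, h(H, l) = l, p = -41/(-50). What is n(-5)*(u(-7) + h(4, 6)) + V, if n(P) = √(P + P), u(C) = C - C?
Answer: -1409/50 + 6*I*√10 ≈ -28.18 + 18.974*I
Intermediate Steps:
p = 41/50 (p = -41*(-1/50) = 41/50 ≈ 0.82000)
u(C) = 0
n(P) = √2*√P (n(P) = √(2*P) = √2*√P)
Z = -1409/50 (Z = 41/50 - 29 = -1409/50 ≈ -28.180)
V = -1409/50 ≈ -28.180
n(-5)*(u(-7) + h(4, 6)) + V = (√2*√(-5))*(0 + 6) - 1409/50 = (√2*(I*√5))*6 - 1409/50 = (I*√10)*6 - 1409/50 = 6*I*√10 - 1409/50 = -1409/50 + 6*I*√10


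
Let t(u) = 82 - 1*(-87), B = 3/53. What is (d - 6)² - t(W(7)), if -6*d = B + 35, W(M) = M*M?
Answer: -726800/25281 ≈ -28.749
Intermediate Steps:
W(M) = M²
B = 3/53 (B = 3*(1/53) = 3/53 ≈ 0.056604)
d = -929/159 (d = -(3/53 + 35)/6 = -⅙*1858/53 = -929/159 ≈ -5.8428)
t(u) = 169 (t(u) = 82 + 87 = 169)
(d - 6)² - t(W(7)) = (-929/159 - 6)² - 1*169 = (-1883/159)² - 169 = 3545689/25281 - 169 = -726800/25281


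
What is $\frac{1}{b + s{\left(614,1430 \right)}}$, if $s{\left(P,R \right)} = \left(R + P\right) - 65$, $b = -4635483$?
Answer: $- \frac{1}{4633504} \approx -2.1582 \cdot 10^{-7}$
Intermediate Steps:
$s{\left(P,R \right)} = -65 + P + R$ ($s{\left(P,R \right)} = \left(P + R\right) - 65 = -65 + P + R$)
$\frac{1}{b + s{\left(614,1430 \right)}} = \frac{1}{-4635483 + \left(-65 + 614 + 1430\right)} = \frac{1}{-4635483 + 1979} = \frac{1}{-4633504} = - \frac{1}{4633504}$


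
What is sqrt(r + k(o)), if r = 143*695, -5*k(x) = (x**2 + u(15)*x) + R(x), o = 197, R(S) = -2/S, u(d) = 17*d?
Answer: sqrt(79147270615)/985 ≈ 285.62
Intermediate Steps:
k(x) = -51*x - x**2/5 + 2/(5*x) (k(x) = -((x**2 + (17*15)*x) - 2/x)/5 = -((x**2 + 255*x) - 2/x)/5 = -(x**2 - 2/x + 255*x)/5 = -51*x - x**2/5 + 2/(5*x))
r = 99385
sqrt(r + k(o)) = sqrt(99385 + (1/5)*(2 - 1*197**2*(255 + 197))/197) = sqrt(99385 + (1/5)*(1/197)*(2 - 1*38809*452)) = sqrt(99385 + (1/5)*(1/197)*(2 - 17541668)) = sqrt(99385 + (1/5)*(1/197)*(-17541666)) = sqrt(99385 - 17541666/985) = sqrt(80352559/985) = sqrt(79147270615)/985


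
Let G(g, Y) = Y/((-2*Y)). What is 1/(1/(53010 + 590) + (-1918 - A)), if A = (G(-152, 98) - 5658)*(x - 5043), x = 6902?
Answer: 53600/563723715601 ≈ 9.5082e-8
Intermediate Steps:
G(g, Y) = -1/2 (G(g, Y) = Y*(-1/(2*Y)) = -1/2)
A = -21038303/2 (A = (-1/2 - 5658)*(6902 - 5043) = -11317/2*1859 = -21038303/2 ≈ -1.0519e+7)
1/(1/(53010 + 590) + (-1918 - A)) = 1/(1/(53010 + 590) + (-1918 - 1*(-21038303/2))) = 1/(1/53600 + (-1918 + 21038303/2)) = 1/(1/53600 + 21034467/2) = 1/(563723715601/53600) = 53600/563723715601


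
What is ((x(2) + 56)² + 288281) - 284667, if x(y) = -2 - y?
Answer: 6318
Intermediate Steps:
((x(2) + 56)² + 288281) - 284667 = (((-2 - 1*2) + 56)² + 288281) - 284667 = (((-2 - 2) + 56)² + 288281) - 284667 = ((-4 + 56)² + 288281) - 284667 = (52² + 288281) - 284667 = (2704 + 288281) - 284667 = 290985 - 284667 = 6318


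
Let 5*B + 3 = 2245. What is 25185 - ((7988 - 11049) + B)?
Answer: 138988/5 ≈ 27798.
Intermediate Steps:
B = 2242/5 (B = -3/5 + (1/5)*2245 = -3/5 + 449 = 2242/5 ≈ 448.40)
25185 - ((7988 - 11049) + B) = 25185 - ((7988 - 11049) + 2242/5) = 25185 - (-3061 + 2242/5) = 25185 - 1*(-13063/5) = 25185 + 13063/5 = 138988/5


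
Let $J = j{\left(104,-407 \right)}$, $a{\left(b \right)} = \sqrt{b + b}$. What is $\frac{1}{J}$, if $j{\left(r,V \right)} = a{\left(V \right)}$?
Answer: $- \frac{i \sqrt{814}}{814} \approx - 0.03505 i$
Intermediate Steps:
$a{\left(b \right)} = \sqrt{2} \sqrt{b}$ ($a{\left(b \right)} = \sqrt{2 b} = \sqrt{2} \sqrt{b}$)
$j{\left(r,V \right)} = \sqrt{2} \sqrt{V}$
$J = i \sqrt{814}$ ($J = \sqrt{2} \sqrt{-407} = \sqrt{2} i \sqrt{407} = i \sqrt{814} \approx 28.531 i$)
$\frac{1}{J} = \frac{1}{i \sqrt{814}} = - \frac{i \sqrt{814}}{814}$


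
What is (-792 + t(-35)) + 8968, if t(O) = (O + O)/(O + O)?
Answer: 8177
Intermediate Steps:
t(O) = 1 (t(O) = (2*O)/((2*O)) = (2*O)*(1/(2*O)) = 1)
(-792 + t(-35)) + 8968 = (-792 + 1) + 8968 = -791 + 8968 = 8177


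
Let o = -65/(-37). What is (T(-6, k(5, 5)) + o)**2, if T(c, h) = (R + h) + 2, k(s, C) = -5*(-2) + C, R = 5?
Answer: 772641/1369 ≈ 564.38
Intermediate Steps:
k(s, C) = 10 + C
T(c, h) = 7 + h (T(c, h) = (5 + h) + 2 = 7 + h)
o = 65/37 (o = -65*(-1/37) = 65/37 ≈ 1.7568)
(T(-6, k(5, 5)) + o)**2 = ((7 + (10 + 5)) + 65/37)**2 = ((7 + 15) + 65/37)**2 = (22 + 65/37)**2 = (879/37)**2 = 772641/1369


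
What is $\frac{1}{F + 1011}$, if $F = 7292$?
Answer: $\frac{1}{8303} \approx 0.00012044$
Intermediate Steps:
$\frac{1}{F + 1011} = \frac{1}{7292 + 1011} = \frac{1}{8303}$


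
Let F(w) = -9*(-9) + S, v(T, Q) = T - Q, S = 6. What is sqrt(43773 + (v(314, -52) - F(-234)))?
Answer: 2*sqrt(11013) ≈ 209.89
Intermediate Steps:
F(w) = 87 (F(w) = -9*(-9) + 6 = 81 + 6 = 87)
sqrt(43773 + (v(314, -52) - F(-234))) = sqrt(43773 + ((314 - 1*(-52)) - 1*87)) = sqrt(43773 + ((314 + 52) - 87)) = sqrt(43773 + (366 - 87)) = sqrt(43773 + 279) = sqrt(44052) = 2*sqrt(11013)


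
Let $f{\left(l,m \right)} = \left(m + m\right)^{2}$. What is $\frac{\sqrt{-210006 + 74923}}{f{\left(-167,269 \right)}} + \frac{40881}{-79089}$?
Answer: $- \frac{13627}{26363} + \frac{i \sqrt{135083}}{289444} \approx -0.5169 + 0.0012698 i$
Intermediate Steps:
$f{\left(l,m \right)} = 4 m^{2}$ ($f{\left(l,m \right)} = \left(2 m\right)^{2} = 4 m^{2}$)
$\frac{\sqrt{-210006 + 74923}}{f{\left(-167,269 \right)}} + \frac{40881}{-79089} = \frac{\sqrt{-210006 + 74923}}{4 \cdot 269^{2}} + \frac{40881}{-79089} = \frac{\sqrt{-135083}}{4 \cdot 72361} + 40881 \left(- \frac{1}{79089}\right) = \frac{i \sqrt{135083}}{289444} - \frac{13627}{26363} = - \frac{13627}{26363} + \frac{i \sqrt{135083}}{289444}$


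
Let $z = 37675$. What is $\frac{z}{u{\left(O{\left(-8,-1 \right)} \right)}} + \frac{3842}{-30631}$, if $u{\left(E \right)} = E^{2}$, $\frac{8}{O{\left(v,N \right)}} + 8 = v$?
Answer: $\frac{4616087858}{30631} \approx 1.507 \cdot 10^{5}$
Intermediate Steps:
$O{\left(v,N \right)} = \frac{8}{-8 + v}$
$\frac{z}{u{\left(O{\left(-8,-1 \right)} \right)}} + \frac{3842}{-30631} = \frac{37675}{\left(\frac{8}{-8 - 8}\right)^{2}} + \frac{3842}{-30631} = \frac{37675}{\left(\frac{8}{-16}\right)^{2}} + 3842 \left(- \frac{1}{30631}\right) = \frac{37675}{\left(8 \left(- \frac{1}{16}\right)\right)^{2}} - \frac{3842}{30631} = \frac{37675}{\left(- \frac{1}{2}\right)^{2}} - \frac{3842}{30631} = 37675 \frac{1}{\frac{1}{4}} - \frac{3842}{30631} = 37675 \cdot 4 - \frac{3842}{30631} = 150700 - \frac{3842}{30631} = \frac{4616087858}{30631}$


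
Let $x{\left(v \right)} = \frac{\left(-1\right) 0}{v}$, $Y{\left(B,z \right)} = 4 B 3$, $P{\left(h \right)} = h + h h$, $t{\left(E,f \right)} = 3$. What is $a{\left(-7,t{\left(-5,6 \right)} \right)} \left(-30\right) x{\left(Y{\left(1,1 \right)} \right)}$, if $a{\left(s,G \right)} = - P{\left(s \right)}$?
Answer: $0$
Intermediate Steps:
$P{\left(h \right)} = h + h^{2}$
$Y{\left(B,z \right)} = 12 B$
$a{\left(s,G \right)} = - s \left(1 + s\right)$
$x{\left(v \right)} = 0$ ($x{\left(v \right)} = \frac{0}{v} = 0$)
$a{\left(-7,t{\left(-5,6 \right)} \right)} \left(-30\right) x{\left(Y{\left(1,1 \right)} \right)} = \left(-1\right) \left(-7\right) \left(1 - 7\right) \left(-30\right) 0 = \left(-1\right) \left(-7\right) \left(-6\right) \left(-30\right) 0 = \left(-42\right) \left(-30\right) 0 = 1260 \cdot 0 = 0$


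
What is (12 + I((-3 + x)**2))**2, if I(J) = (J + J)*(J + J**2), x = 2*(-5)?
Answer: 94298704405504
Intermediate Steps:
x = -10
I(J) = 2*J*(J + J**2) (I(J) = (2*J)*(J + J**2) = 2*J*(J + J**2))
(12 + I((-3 + x)**2))**2 = (12 + 2*((-3 - 10)**2)**2*(1 + (-3 - 10)**2))**2 = (12 + 2*((-13)**2)**2*(1 + (-13)**2))**2 = (12 + 2*169**2*(1 + 169))**2 = (12 + 2*28561*170)**2 = (12 + 9710740)**2 = 9710752**2 = 94298704405504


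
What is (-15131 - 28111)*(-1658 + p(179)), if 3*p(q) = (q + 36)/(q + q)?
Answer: 12831897739/179 ≈ 7.1687e+7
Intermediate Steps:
p(q) = (36 + q)/(6*q) (p(q) = ((q + 36)/(q + q))/3 = ((36 + q)/((2*q)))/3 = ((36 + q)*(1/(2*q)))/3 = ((36 + q)/(2*q))/3 = (36 + q)/(6*q))
(-15131 - 28111)*(-1658 + p(179)) = (-15131 - 28111)*(-1658 + (⅙)*(36 + 179)/179) = -43242*(-1658 + (⅙)*(1/179)*215) = -43242*(-1658 + 215/1074) = -43242*(-1780477/1074) = 12831897739/179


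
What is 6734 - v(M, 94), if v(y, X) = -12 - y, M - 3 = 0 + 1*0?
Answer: 6749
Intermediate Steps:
M = 3 (M = 3 + (0 + 1*0) = 3 + (0 + 0) = 3 + 0 = 3)
6734 - v(M, 94) = 6734 - (-12 - 1*3) = 6734 - (-12 - 3) = 6734 - 1*(-15) = 6734 + 15 = 6749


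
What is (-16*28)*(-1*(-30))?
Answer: -13440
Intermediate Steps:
(-16*28)*(-1*(-30)) = -448*30 = -13440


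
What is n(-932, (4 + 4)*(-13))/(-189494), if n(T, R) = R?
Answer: 52/94747 ≈ 0.00054883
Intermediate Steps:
n(-932, (4 + 4)*(-13))/(-189494) = ((4 + 4)*(-13))/(-189494) = (8*(-13))*(-1/189494) = -104*(-1/189494) = 52/94747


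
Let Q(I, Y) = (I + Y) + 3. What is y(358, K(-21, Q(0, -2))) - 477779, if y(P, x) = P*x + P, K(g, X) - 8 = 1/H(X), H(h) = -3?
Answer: -1424029/3 ≈ -4.7468e+5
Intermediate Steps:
Q(I, Y) = 3 + I + Y
K(g, X) = 23/3 (K(g, X) = 8 + 1/(-3) = 8 - 1/3 = 23/3)
y(P, x) = P + P*x
y(358, K(-21, Q(0, -2))) - 477779 = 358*(1 + 23/3) - 477779 = 358*(26/3) - 477779 = 9308/3 - 477779 = -1424029/3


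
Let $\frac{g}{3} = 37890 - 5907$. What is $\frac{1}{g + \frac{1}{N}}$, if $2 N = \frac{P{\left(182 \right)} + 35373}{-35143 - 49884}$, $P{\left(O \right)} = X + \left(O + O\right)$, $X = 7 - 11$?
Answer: $\frac{35733}{3428375563} \approx 1.0423 \cdot 10^{-5}$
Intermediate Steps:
$X = -4$ ($X = 7 - 11 = -4$)
$g = 95949$ ($g = 3 \left(37890 - 5907\right) = 3 \cdot 31983 = 95949$)
$P{\left(O \right)} = -4 + 2 O$ ($P{\left(O \right)} = -4 + \left(O + O\right) = -4 + 2 O$)
$N = - \frac{35733}{170054}$ ($N = \frac{\left(\left(-4 + 2 \cdot 182\right) + 35373\right) \frac{1}{-35143 - 49884}}{2} = \frac{\left(\left(-4 + 364\right) + 35373\right) \frac{1}{-85027}}{2} = \frac{\left(360 + 35373\right) \left(- \frac{1}{85027}\right)}{2} = \frac{35733 \left(- \frac{1}{85027}\right)}{2} = \frac{1}{2} \left(- \frac{35733}{85027}\right) = - \frac{35733}{170054} \approx -0.21013$)
$\frac{1}{g + \frac{1}{N}} = \frac{1}{95949 + \frac{1}{- \frac{35733}{170054}}} = \frac{1}{95949 - \frac{170054}{35733}} = \frac{1}{\frac{3428375563}{35733}} = \frac{35733}{3428375563}$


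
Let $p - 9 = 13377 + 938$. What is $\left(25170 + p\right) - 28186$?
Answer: $11308$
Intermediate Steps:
$p = 14324$ ($p = 9 + \left(13377 + 938\right) = 9 + 14315 = 14324$)
$\left(25170 + p\right) - 28186 = \left(25170 + 14324\right) - 28186 = 39494 - 28186 = 11308$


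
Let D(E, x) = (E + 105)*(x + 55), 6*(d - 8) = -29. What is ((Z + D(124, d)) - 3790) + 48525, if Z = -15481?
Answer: 255445/6 ≈ 42574.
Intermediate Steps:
d = 19/6 (d = 8 + (1/6)*(-29) = 8 - 29/6 = 19/6 ≈ 3.1667)
D(E, x) = (55 + x)*(105 + E) (D(E, x) = (105 + E)*(55 + x) = (55 + x)*(105 + E))
((Z + D(124, d)) - 3790) + 48525 = ((-15481 + (5775 + 55*124 + 105*(19/6) + 124*(19/6))) - 3790) + 48525 = ((-15481 + (5775 + 6820 + 665/2 + 1178/3)) - 3790) + 48525 = ((-15481 + 79921/6) - 3790) + 48525 = (-12965/6 - 3790) + 48525 = -35705/6 + 48525 = 255445/6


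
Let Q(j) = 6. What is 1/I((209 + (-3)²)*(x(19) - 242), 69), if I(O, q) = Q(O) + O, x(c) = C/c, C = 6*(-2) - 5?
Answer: -19/1005956 ≈ -1.8888e-5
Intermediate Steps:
C = -17 (C = -12 - 5 = -17)
x(c) = -17/c
I(O, q) = 6 + O
1/I((209 + (-3)²)*(x(19) - 242), 69) = 1/(6 + (209 + (-3)²)*(-17/19 - 242)) = 1/(6 + (209 + 9)*(-17*1/19 - 242)) = 1/(6 + 218*(-17/19 - 242)) = 1/(6 + 218*(-4615/19)) = 1/(6 - 1006070/19) = 1/(-1005956/19) = -19/1005956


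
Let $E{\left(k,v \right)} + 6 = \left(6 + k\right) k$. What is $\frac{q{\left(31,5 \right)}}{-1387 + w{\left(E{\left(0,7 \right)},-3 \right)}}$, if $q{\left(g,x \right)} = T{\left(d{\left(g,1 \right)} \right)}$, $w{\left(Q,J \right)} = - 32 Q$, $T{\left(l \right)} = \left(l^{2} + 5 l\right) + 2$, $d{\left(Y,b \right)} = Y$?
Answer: $- \frac{1118}{1195} \approx -0.93556$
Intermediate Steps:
$T{\left(l \right)} = 2 + l^{2} + 5 l$
$E{\left(k,v \right)} = -6 + k \left(6 + k\right)$ ($E{\left(k,v \right)} = -6 + \left(6 + k\right) k = -6 + k \left(6 + k\right)$)
$q{\left(g,x \right)} = 2 + g^{2} + 5 g$
$\frac{q{\left(31,5 \right)}}{-1387 + w{\left(E{\left(0,7 \right)},-3 \right)}} = \frac{2 + 31^{2} + 5 \cdot 31}{-1387 - 32 \left(-6 + 0^{2} + 6 \cdot 0\right)} = \frac{2 + 961 + 155}{-1387 - 32 \left(-6 + 0 + 0\right)} = \frac{1}{-1387 - -192} \cdot 1118 = \frac{1}{-1387 + 192} \cdot 1118 = \frac{1}{-1195} \cdot 1118 = \left(- \frac{1}{1195}\right) 1118 = - \frac{1118}{1195}$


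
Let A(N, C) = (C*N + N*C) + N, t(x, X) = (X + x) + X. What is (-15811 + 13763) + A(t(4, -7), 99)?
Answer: -4038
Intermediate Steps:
t(x, X) = x + 2*X
A(N, C) = N + 2*C*N (A(N, C) = (C*N + C*N) + N = 2*C*N + N = N + 2*C*N)
(-15811 + 13763) + A(t(4, -7), 99) = (-15811 + 13763) + (4 + 2*(-7))*(1 + 2*99) = -2048 + (4 - 14)*(1 + 198) = -2048 - 10*199 = -2048 - 1990 = -4038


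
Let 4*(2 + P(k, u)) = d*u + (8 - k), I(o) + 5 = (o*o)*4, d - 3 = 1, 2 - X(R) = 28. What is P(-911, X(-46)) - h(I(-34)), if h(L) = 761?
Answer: -2237/4 ≈ -559.25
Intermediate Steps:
X(R) = -26 (X(R) = 2 - 1*28 = 2 - 28 = -26)
d = 4 (d = 3 + 1 = 4)
I(o) = -5 + 4*o² (I(o) = -5 + (o*o)*4 = -5 + o²*4 = -5 + 4*o²)
P(k, u) = u - k/4 (P(k, u) = -2 + (4*u + (8 - k))/4 = -2 + (8 - k + 4*u)/4 = -2 + (2 + u - k/4) = u - k/4)
P(-911, X(-46)) - h(I(-34)) = (-26 - ¼*(-911)) - 1*761 = (-26 + 911/4) - 761 = 807/4 - 761 = -2237/4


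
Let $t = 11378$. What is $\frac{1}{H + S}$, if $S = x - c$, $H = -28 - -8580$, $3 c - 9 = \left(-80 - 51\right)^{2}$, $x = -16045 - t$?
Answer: $- \frac{3}{73783} \approx -4.066 \cdot 10^{-5}$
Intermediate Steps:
$x = -27423$ ($x = -16045 - 11378 = -27423$)
$c = \frac{17170}{3}$ ($c = 3 + \frac{\left(-80 - 51\right)^{2}}{3} = 3 + \frac{\left(-131\right)^{2}}{3} = 3 + \frac{1}{3} \cdot 17161 = 3 + \frac{17161}{3} = \frac{17170}{3} \approx 5723.3$)
$H = 8552$ ($H = -28 + 8580 = 8552$)
$S = - \frac{99439}{3}$ ($S = -27423 - \frac{17170}{3} = - \frac{99439}{3} \approx -33146.0$)
$\frac{1}{H + S} = \frac{1}{8552 - \frac{99439}{3}} = \frac{1}{- \frac{73783}{3}} = - \frac{3}{73783}$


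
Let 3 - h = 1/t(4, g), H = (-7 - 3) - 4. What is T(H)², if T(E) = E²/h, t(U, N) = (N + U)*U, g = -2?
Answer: 2458624/529 ≈ 4647.7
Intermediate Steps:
t(U, N) = U*(N + U)
H = -14 (H = -10 - 4 = -14)
h = 23/8 (h = 3 - 1/(4*(-2 + 4)) = 3 - 1/(4*2) = 3 - 1/8 = 3 - 1*⅛ = 3 - ⅛ = 23/8 ≈ 2.8750)
T(E) = 8*E²/23 (T(E) = E²/(23/8) = 8*E²/23)
T(H)² = ((8/23)*(-14)²)² = ((8/23)*196)² = (1568/23)² = 2458624/529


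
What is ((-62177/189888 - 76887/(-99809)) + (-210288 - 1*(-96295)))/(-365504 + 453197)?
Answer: -2160447516873793/1662004335358656 ≈ -1.2999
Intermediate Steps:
((-62177/189888 - 76887/(-99809)) + (-210288 - 1*(-96295)))/(-365504 + 453197) = ((-62177*1/189888 - 76887*(-1/99809)) + (-210288 + 96295))/87693 = ((-62177/189888 + 76887/99809) - 113993)*(1/87693) = (8394094463/18952531392 - 113993)*(1/87693) = -2160447516873793/18952531392*1/87693 = -2160447516873793/1662004335358656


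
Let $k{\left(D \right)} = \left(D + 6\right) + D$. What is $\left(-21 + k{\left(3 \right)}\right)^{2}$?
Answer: $81$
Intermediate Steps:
$k{\left(D \right)} = 6 + 2 D$ ($k{\left(D \right)} = \left(6 + D\right) + D = 6 + 2 D$)
$\left(-21 + k{\left(3 \right)}\right)^{2} = \left(-21 + \left(6 + 2 \cdot 3\right)\right)^{2} = \left(-21 + \left(6 + 6\right)\right)^{2} = \left(-21 + 12\right)^{2} = \left(-9\right)^{2} = 81$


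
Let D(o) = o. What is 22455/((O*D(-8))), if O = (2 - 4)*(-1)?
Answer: -22455/16 ≈ -1403.4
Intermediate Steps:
O = 2 (O = -2*(-1) = 2)
22455/((O*D(-8))) = 22455/((2*(-8))) = 22455/(-16) = 22455*(-1/16) = -22455/16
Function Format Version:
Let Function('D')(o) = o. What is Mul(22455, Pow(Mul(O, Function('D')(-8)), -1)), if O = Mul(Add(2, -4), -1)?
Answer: Rational(-22455, 16) ≈ -1403.4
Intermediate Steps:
O = 2 (O = Mul(-2, -1) = 2)
Mul(22455, Pow(Mul(O, Function('D')(-8)), -1)) = Mul(22455, Pow(Mul(2, -8), -1)) = Mul(22455, Pow(-16, -1)) = Mul(22455, Rational(-1, 16)) = Rational(-22455, 16)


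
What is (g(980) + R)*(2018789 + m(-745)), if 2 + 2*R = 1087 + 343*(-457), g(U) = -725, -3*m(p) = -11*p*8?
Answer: -156875272102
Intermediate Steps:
m(p) = 88*p/3 (m(p) = -(-11*p)*8/3 = -(-88)*p/3 = 88*p/3)
R = -77833 (R = -1 + (1087 + 343*(-457))/2 = -1 + (1087 - 156751)/2 = -1 + (1/2)*(-155664) = -1 - 77832 = -77833)
(g(980) + R)*(2018789 + m(-745)) = (-725 - 77833)*(2018789 + (88/3)*(-745)) = -78558*(2018789 - 65560/3) = -78558*5990807/3 = -156875272102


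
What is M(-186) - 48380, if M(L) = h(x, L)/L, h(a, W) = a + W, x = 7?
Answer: -8998501/186 ≈ -48379.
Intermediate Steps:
h(a, W) = W + a
M(L) = (7 + L)/L (M(L) = (L + 7)/L = (7 + L)/L)
M(-186) - 48380 = (7 - 186)/(-186) - 48380 = -1/186*(-179) - 48380 = 179/186 - 48380 = -8998501/186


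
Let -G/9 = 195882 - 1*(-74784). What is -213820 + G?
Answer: -2649814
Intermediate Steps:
G = -2435994 (G = -9*(195882 - 1*(-74784)) = -9*(195882 + 74784) = -9*270666 = -2435994)
-213820 + G = -213820 - 2435994 = -2649814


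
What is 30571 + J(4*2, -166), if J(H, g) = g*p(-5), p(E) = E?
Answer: 31401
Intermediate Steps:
J(H, g) = -5*g (J(H, g) = g*(-5) = -5*g)
30571 + J(4*2, -166) = 30571 - 5*(-166) = 30571 + 830 = 31401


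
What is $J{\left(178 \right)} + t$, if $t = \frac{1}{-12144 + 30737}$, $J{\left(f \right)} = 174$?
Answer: $\frac{3235183}{18593} \approx 174.0$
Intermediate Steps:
$t = \frac{1}{18593} \approx 5.3784 \cdot 10^{-5}$
$J{\left(178 \right)} + t = 174 + \frac{1}{18593} = \frac{3235183}{18593}$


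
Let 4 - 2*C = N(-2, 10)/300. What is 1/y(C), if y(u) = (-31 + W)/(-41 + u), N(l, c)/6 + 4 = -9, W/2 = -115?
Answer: 3887/26100 ≈ 0.14893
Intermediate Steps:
W = -230 (W = 2*(-115) = -230)
N(l, c) = -78 (N(l, c) = -24 + 6*(-9) = -24 - 54 = -78)
C = 213/100 (C = 2 - (-39)/300 = 2 - ½*(-13/50) = 2 + 13/100 = 213/100 ≈ 2.1300)
y(u) = -261/(-41 + u) (y(u) = (-31 - 230)/(-41 + u) = -261/(-41 + u))
1/y(C) = 1/(-261/(-41 + 213/100)) = 1/(-261/(-3887/100)) = 1/(-261*(-100/3887)) = 1/(26100/3887) = 3887/26100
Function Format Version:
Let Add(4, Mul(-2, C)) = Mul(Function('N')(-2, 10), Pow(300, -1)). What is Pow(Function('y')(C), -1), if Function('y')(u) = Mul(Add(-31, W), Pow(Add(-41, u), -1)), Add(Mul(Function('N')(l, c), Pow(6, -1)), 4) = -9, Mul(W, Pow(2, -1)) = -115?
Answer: Rational(3887, 26100) ≈ 0.14893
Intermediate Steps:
W = -230 (W = Mul(2, -115) = -230)
Function('N')(l, c) = -78 (Function('N')(l, c) = Add(-24, Mul(6, -9)) = Add(-24, -54) = -78)
C = Rational(213, 100) (C = Add(2, Mul(Rational(-1, 2), Mul(-78, Pow(300, -1)))) = Add(2, Mul(Rational(-1, 2), Mul(-78, Rational(1, 300)))) = Add(2, Mul(Rational(-1, 2), Rational(-13, 50))) = Add(2, Rational(13, 100)) = Rational(213, 100) ≈ 2.1300)
Function('y')(u) = Mul(-261, Pow(Add(-41, u), -1)) (Function('y')(u) = Mul(Add(-31, -230), Pow(Add(-41, u), -1)) = Mul(-261, Pow(Add(-41, u), -1)))
Pow(Function('y')(C), -1) = Pow(Mul(-261, Pow(Add(-41, Rational(213, 100)), -1)), -1) = Pow(Mul(-261, Pow(Rational(-3887, 100), -1)), -1) = Pow(Mul(-261, Rational(-100, 3887)), -1) = Pow(Rational(26100, 3887), -1) = Rational(3887, 26100)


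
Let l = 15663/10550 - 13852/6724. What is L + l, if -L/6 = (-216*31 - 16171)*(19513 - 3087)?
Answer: 39968001555991453/17734550 ≈ 2.2537e+9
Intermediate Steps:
L = 2253680052 (L = -6*(-216*31 - 16171)*(19513 - 3087) = -6*(-6696 - 16171)*16426 = -(-137202)*16426 = -6*(-375613342) = 2253680052)
l = -10205147/17734550 (l = 15663*(1/10550) - 13852*1/6724 = 15663/10550 - 3463/1681 = -10205147/17734550 ≈ -0.57544)
L + l = 2253680052 - 10205147/17734550 = 39968001555991453/17734550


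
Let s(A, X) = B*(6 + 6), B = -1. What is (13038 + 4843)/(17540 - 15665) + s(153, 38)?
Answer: -4619/1875 ≈ -2.4635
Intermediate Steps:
s(A, X) = -12 (s(A, X) = -(6 + 6) = -1*12 = -12)
(13038 + 4843)/(17540 - 15665) + s(153, 38) = (13038 + 4843)/(17540 - 15665) - 12 = 17881/1875 - 12 = -4619/1875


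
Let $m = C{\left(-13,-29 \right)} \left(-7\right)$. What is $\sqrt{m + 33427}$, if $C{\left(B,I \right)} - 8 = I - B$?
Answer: $\sqrt{33483} \approx 182.98$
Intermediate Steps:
$C{\left(B,I \right)} = 8 + I - B$ ($C{\left(B,I \right)} = 8 - \left(B - I\right) = 8 + I - B$)
$m = 56$ ($m = \left(8 - 29 - -13\right) \left(-7\right) = \left(8 - 29 + 13\right) \left(-7\right) = \left(-8\right) \left(-7\right) = 56$)
$\sqrt{m + 33427} = \sqrt{56 + 33427} = \sqrt{33483}$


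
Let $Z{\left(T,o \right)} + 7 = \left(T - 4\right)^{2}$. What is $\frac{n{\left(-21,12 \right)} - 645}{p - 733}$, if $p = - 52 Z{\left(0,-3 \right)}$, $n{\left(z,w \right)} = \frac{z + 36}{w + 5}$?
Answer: $\frac{10950}{20417} \approx 0.53632$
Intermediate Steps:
$Z{\left(T,o \right)} = -7 + \left(-4 + T\right)^{2}$ ($Z{\left(T,o \right)} = -7 + \left(T - 4\right)^{2} = -7 + \left(-4 + T\right)^{2}$)
$n{\left(z,w \right)} = \frac{36 + z}{5 + w}$
$p = -468$ ($p = - 52 \left(-7 + \left(-4 + 0\right)^{2}\right) = - 52 \left(-7 + \left(-4\right)^{2}\right) = - 52 \left(-7 + 16\right) = \left(-52\right) 9 = -468$)
$\frac{n{\left(-21,12 \right)} - 645}{p - 733} = \frac{\frac{36 - 21}{5 + 12} - 645}{-468 - 733} = \frac{\frac{1}{17} \cdot 15 - 645}{-1201} = \left(\frac{1}{17} \cdot 15 - 645\right) \left(- \frac{1}{1201}\right) = \left(\frac{15}{17} - 645\right) \left(- \frac{1}{1201}\right) = \left(- \frac{10950}{17}\right) \left(- \frac{1}{1201}\right) = \frac{10950}{20417}$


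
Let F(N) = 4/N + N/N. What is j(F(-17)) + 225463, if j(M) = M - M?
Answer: 225463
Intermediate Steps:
F(N) = 1 + 4/N (F(N) = 4/N + 1 = 1 + 4/N)
j(M) = 0
j(F(-17)) + 225463 = 0 + 225463 = 225463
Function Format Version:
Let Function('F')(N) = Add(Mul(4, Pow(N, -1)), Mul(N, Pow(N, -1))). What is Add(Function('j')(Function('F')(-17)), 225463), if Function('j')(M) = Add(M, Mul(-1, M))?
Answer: 225463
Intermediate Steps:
Function('F')(N) = Add(1, Mul(4, Pow(N, -1))) (Function('F')(N) = Add(Mul(4, Pow(N, -1)), 1) = Add(1, Mul(4, Pow(N, -1))))
Function('j')(M) = 0
Add(Function('j')(Function('F')(-17)), 225463) = Add(0, 225463) = 225463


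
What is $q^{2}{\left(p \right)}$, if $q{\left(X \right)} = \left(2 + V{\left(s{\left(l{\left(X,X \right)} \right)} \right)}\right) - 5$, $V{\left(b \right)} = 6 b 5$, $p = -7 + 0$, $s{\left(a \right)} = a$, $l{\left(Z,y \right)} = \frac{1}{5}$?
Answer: $9$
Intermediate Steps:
$l{\left(Z,y \right)} = \frac{1}{5}$
$p = -7$
$V{\left(b \right)} = 30 b$
$q{\left(X \right)} = 3$ ($q{\left(X \right)} = \left(2 + 30 \cdot \frac{1}{5}\right) - 5 = \left(2 + 6\right) - 5 = 8 - 5 = 3$)
$q^{2}{\left(p \right)} = 3^{2} = 9$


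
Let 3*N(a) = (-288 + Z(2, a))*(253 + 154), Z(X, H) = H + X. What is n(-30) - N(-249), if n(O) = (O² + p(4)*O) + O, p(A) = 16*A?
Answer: 214595/3 ≈ 71532.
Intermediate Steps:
N(a) = -116402/3 + 407*a/3 (N(a) = ((-288 + (a + 2))*(253 + 154))/3 = ((-288 + (2 + a))*407)/3 = ((-286 + a)*407)/3 = (-116402 + 407*a)/3 = -116402/3 + 407*a/3)
n(O) = O² + 65*O (n(O) = (O² + (16*4)*O) + O = (O² + 64*O) + O = O² + 65*O)
n(-30) - N(-249) = -30*(65 - 30) - (-116402/3 + (407/3)*(-249)) = -30*35 - (-116402/3 - 33781) = -1050 - 1*(-217745/3) = -1050 + 217745/3 = 214595/3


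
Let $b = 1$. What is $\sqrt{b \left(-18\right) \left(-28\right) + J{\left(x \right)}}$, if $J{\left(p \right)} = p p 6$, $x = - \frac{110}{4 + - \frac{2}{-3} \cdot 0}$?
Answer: $\frac{\sqrt{20166}}{2} \approx 71.004$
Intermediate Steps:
$x = - \frac{55}{2}$ ($x = - \frac{110}{4 + \left(-2\right) \left(- \frac{1}{3}\right) 0} = - \frac{110}{4 + \frac{2}{3} \cdot 0} = - \frac{110}{4 + 0} = - \frac{110}{4} = \left(-110\right) \frac{1}{4} = - \frac{55}{2} \approx -27.5$)
$J{\left(p \right)} = 6 p^{2}$ ($J{\left(p \right)} = p^{2} \cdot 6 = 6 p^{2}$)
$\sqrt{b \left(-18\right) \left(-28\right) + J{\left(x \right)}} = \sqrt{1 \left(-18\right) \left(-28\right) + 6 \left(- \frac{55}{2}\right)^{2}} = \sqrt{\left(-18\right) \left(-28\right) + 6 \cdot \frac{3025}{4}} = \sqrt{504 + \frac{9075}{2}} = \sqrt{\frac{10083}{2}} = \frac{\sqrt{20166}}{2}$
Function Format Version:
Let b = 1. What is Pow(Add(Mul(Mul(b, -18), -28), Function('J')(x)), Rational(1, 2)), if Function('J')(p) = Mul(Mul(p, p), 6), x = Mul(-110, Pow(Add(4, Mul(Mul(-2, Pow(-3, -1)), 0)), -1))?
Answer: Mul(Rational(1, 2), Pow(20166, Rational(1, 2))) ≈ 71.004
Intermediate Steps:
x = Rational(-55, 2) (x = Mul(-110, Pow(Add(4, Mul(Mul(-2, Rational(-1, 3)), 0)), -1)) = Mul(-110, Pow(Add(4, Mul(Rational(2, 3), 0)), -1)) = Mul(-110, Pow(Add(4, 0), -1)) = Mul(-110, Pow(4, -1)) = Mul(-110, Rational(1, 4)) = Rational(-55, 2) ≈ -27.500)
Function('J')(p) = Mul(6, Pow(p, 2)) (Function('J')(p) = Mul(Pow(p, 2), 6) = Mul(6, Pow(p, 2)))
Pow(Add(Mul(Mul(b, -18), -28), Function('J')(x)), Rational(1, 2)) = Pow(Add(Mul(Mul(1, -18), -28), Mul(6, Pow(Rational(-55, 2), 2))), Rational(1, 2)) = Pow(Add(Mul(-18, -28), Mul(6, Rational(3025, 4))), Rational(1, 2)) = Pow(Add(504, Rational(9075, 2)), Rational(1, 2)) = Pow(Rational(10083, 2), Rational(1, 2)) = Mul(Rational(1, 2), Pow(20166, Rational(1, 2)))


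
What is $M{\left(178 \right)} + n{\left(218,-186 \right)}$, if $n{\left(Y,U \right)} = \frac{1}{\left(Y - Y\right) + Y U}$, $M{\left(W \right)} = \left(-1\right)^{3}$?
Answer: $- \frac{40549}{40548} \approx -1.0$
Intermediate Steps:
$M{\left(W \right)} = -1$
$n{\left(Y,U \right)} = \frac{1}{U Y}$ ($n{\left(Y,U \right)} = \frac{1}{0 + U Y} = \frac{1}{U Y}$)
$M{\left(178 \right)} + n{\left(218,-186 \right)} = -1 + \frac{1}{\left(-186\right) 218} = -1 - \frac{1}{40548} = - \frac{40549}{40548}$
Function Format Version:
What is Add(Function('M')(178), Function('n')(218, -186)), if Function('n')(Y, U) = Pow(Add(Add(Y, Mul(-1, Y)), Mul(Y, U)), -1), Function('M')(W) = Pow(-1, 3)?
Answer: Rational(-40549, 40548) ≈ -1.0000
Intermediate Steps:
Function('M')(W) = -1
Function('n')(Y, U) = Mul(Pow(U, -1), Pow(Y, -1)) (Function('n')(Y, U) = Pow(Add(0, Mul(U, Y)), -1) = Pow(Mul(U, Y), -1) = Mul(Pow(U, -1), Pow(Y, -1)))
Add(Function('M')(178), Function('n')(218, -186)) = Add(-1, Mul(Pow(-186, -1), Pow(218, -1))) = Add(-1, Mul(Rational(-1, 186), Rational(1, 218))) = Add(-1, Rational(-1, 40548)) = Rational(-40549, 40548)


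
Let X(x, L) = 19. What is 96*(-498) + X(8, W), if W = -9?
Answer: -47789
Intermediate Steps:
96*(-498) + X(8, W) = 96*(-498) + 19 = -47808 + 19 = -47789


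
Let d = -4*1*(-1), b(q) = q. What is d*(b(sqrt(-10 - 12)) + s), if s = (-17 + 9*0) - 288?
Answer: -1220 + 4*I*sqrt(22) ≈ -1220.0 + 18.762*I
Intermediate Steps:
d = 4 (d = -4*(-1) = 4)
s = -305 (s = (-17 + 0) - 288 = -17 - 288 = -305)
d*(b(sqrt(-10 - 12)) + s) = 4*(sqrt(-10 - 12) - 305) = 4*(sqrt(-22) - 305) = 4*(I*sqrt(22) - 305) = 4*(-305 + I*sqrt(22)) = -1220 + 4*I*sqrt(22)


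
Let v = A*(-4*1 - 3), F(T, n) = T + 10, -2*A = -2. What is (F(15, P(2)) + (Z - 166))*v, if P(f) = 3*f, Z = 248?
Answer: -749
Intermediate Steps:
A = 1 (A = -½*(-2) = 1)
F(T, n) = 10 + T
v = -7 (v = 1*(-4*1 - 3) = 1*(-4 - 3) = 1*(-7) = -7)
(F(15, P(2)) + (Z - 166))*v = ((10 + 15) + (248 - 166))*(-7) = (25 + 82)*(-7) = 107*(-7) = -749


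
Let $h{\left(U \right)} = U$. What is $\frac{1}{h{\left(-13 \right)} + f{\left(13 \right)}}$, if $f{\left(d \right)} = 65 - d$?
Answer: $\frac{1}{39} \approx 0.025641$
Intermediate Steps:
$\frac{1}{h{\left(-13 \right)} + f{\left(13 \right)}} = \frac{1}{-13 + \left(65 - 13\right)} = \frac{1}{-13 + 52} = \frac{1}{39}$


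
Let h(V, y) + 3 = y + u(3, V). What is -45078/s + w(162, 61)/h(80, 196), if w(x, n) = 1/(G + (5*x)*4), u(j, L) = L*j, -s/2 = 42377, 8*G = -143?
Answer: 251568057715/472988385257 ≈ 0.53187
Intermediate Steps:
G = -143/8 (G = (⅛)*(-143) = -143/8 ≈ -17.875)
s = -84754 (s = -2*42377 = -84754)
h(V, y) = -3 + y + 3*V (h(V, y) = -3 + (y + V*3) = -3 + (y + 3*V) = -3 + y + 3*V)
w(x, n) = 1/(-143/8 + 20*x) (w(x, n) = 1/(-143/8 + (5*x)*4) = 1/(-143/8 + 20*x))
-45078/s + w(162, 61)/h(80, 196) = -45078/(-84754) + (8/(-143 + 160*162))/(-3 + 196 + 3*80) = -45078*(-1/84754) + (8/(-143 + 25920))/(-3 + 196 + 240) = 22539/42377 + (8/25777)/433 = 22539/42377 + (8*(1/25777))*(1/433) = 22539/42377 + (8/25777)*(1/433) = 22539/42377 + 8/11161441 = 251568057715/472988385257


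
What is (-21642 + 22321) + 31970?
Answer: 32649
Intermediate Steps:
(-21642 + 22321) + 31970 = 679 + 31970 = 32649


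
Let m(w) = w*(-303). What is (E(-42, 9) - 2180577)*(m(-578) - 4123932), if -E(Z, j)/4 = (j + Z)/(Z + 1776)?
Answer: 2488480102999338/289 ≈ 8.6107e+12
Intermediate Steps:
E(Z, j) = -4*(Z + j)/(1776 + Z) (E(Z, j) = -4*(j + Z)/(Z + 1776) = -4*(Z + j)/(1776 + Z))
m(w) = -303*w
(E(-42, 9) - 2180577)*(m(-578) - 4123932) = (4*(-1*(-42) - 1*9)/(1776 - 42) - 2180577)*(-303*(-578) - 4123932) = (4*(42 - 9)/1734 - 2180577)*(175134 - 4123932) = (4*(1/1734)*33 - 2180577)*(-3948798) = (22/289 - 2180577)*(-3948798) = -630186731/289*(-3948798) = 2488480102999338/289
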